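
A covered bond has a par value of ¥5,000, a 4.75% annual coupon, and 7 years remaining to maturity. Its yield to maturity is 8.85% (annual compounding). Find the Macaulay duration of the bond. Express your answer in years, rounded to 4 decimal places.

Periodic yield y = 0.0885. Discount each cash flow and weight by its year:
  t   CF        PV=CF/(1+0.0885)^t    t·PV
  1       237.50       218.1902       218.1902
  2       237.50       200.4503       400.9006
  3       237.50       184.1528       552.4584
  4       237.50       169.1803       676.7213
  5       237.50       155.4252       777.1260
  6       237.50       142.7884       856.7306
  7     5,237.50     2,892.8439    20,249.9074
  Σ                  3,963.0312    23,732.0346
Price P = Σ PV = 3,963.0312.
Macaulay duration = Σ(t·PV) / P = 23,732.0346 / 3,963.0312 = 5.98835 years.

5.9884 years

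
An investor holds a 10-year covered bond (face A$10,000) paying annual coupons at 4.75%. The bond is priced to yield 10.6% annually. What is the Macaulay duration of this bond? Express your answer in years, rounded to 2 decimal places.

Periodic yield y = 0.106. Discount each cash flow and weight by its year:
  t   CF        PV=CF/(1+0.106)^t    t·PV
  1       475.00       429.4756       429.4756
  2       475.00       388.3143       776.6285
  3       475.00       351.0979     1,053.2937
  4       475.00       317.4484     1,269.7935
  5       475.00       287.0238     1,435.1192
  6       475.00       259.5152     1,557.0914
  7       475.00       234.6431     1,642.5014
  8       475.00       212.1547     1,697.2374
  9       475.00       191.8216     1,726.3942
  10   10,475.00     3,824.7474    38,247.4743
  Σ                  6,496.2419    49,835.0093
Price P = Σ PV = 6,496.2419.
Macaulay duration = Σ(t·PV) / P = 49,835.0093 / 6,496.2419 = 7.67136 years.

7.67 years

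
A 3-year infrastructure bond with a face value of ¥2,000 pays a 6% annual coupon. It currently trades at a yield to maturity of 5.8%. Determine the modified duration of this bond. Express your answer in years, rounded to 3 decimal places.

2.679 years

Periodic yield y = 0.058. First find Macaulay duration:
  t   CF        PV=CF/(1+0.058)^t    t·PV
  1       120.00       113.4216       113.4216
  2       120.00       107.2037       214.4075
  3     2,120.00     1,790.1065     5,370.3194
  Σ                  2,010.7317     5,698.1484
P = 2,010.7317; Macaulay duration = 5,698.1484 / 2,010.7317 = 2.83387 years.
Modified duration = D_Mac / (1 + y) = 2.83387 / 1.058 = 2.67851 years.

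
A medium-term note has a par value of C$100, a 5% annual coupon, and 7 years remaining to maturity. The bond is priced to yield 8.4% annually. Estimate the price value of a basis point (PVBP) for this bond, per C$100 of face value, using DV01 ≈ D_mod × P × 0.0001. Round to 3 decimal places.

Periodic yield y = 0.084.
  t   CF        PV=CF/(1+0.084)^t    t·PV
  1         5.00         4.6125         4.6125
  2         5.00         4.2551         8.5102
  3         5.00         3.9254        11.7762
  4         5.00         3.6212        14.4848
  5         5.00         3.3406        16.7030
  6         5.00         3.0817        18.4904
  7       105.00        59.7014       417.9096
  Σ                     82.5379       492.4867
P = 82.5379; D_Mac = 5.96679 yrs; D_mod = 5.50442 yrs.
DV01 ≈ 5.50442 × 82.5379 × 0.0001 = 0.045432.

C$0.045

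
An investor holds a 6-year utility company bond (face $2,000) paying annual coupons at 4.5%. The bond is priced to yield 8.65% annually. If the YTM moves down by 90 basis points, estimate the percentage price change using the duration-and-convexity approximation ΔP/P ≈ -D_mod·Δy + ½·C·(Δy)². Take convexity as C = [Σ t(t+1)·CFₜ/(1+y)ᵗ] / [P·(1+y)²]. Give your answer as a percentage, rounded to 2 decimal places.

+4.52%

With y = 0.0865:
  t   CF        PV=CF/(1+0.0865)^t    t·PV        t(t+1)·PV
  1        90.00        82.8348        82.8348         165.6696
  2        90.00        76.2400       152.4801         457.4402
  3        90.00        70.1703       210.5109         842.0436
  4        90.00        64.5838       258.3352       1,291.6760
  5        90.00        59.4421       297.2103       1,783.2618
  6     2,090.00     1,270.4802     7,622.8812      53,360.1685
  Σ                  1,623.7512     8,624.2525      57,900.2596
P = 1,623.7512; D_Mac = 5.31131 yrs; D_mod = 4.88846 yrs; C = 30.20658.
Duration effect: -4.88846 × (-0.009) = +0.043996
Convexity effect: 0.5 × 30.20658 × (-0.009)² = +0.0012234
ΔP/P ≈ +0.043996 + 0.0012234 = +0.045220 = +4.5220%.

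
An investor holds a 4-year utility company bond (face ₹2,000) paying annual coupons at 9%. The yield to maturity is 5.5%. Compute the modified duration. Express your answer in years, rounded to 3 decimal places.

3.374 years

Periodic yield y = 0.055. First find Macaulay duration:
  t   CF        PV=CF/(1+0.055)^t    t·PV
  1       180.00       170.6161       170.6161
  2       180.00       161.7214       323.4429
  3       180.00       153.2905       459.8714
  4     2,180.00     1,759.7325     7,038.9300
  Σ                  2,245.3605     7,992.8604
P = 2,245.3605; Macaulay duration = 7,992.8604 / 2,245.3605 = 3.55972 years.
Modified duration = D_Mac / (1 + y) = 3.55972 / 1.055 = 3.37414 years.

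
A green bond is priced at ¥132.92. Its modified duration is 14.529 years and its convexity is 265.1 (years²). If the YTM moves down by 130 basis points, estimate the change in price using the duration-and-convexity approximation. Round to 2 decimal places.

+¥28.08

Duration effect: -D_mod·Δy = -14.529 × (-0.013) = +0.188877
Convexity effect: ½·C·(Δy)² = 0.5 × 265.1 × (-0.013)² = +0.02240095
ΔP/P ≈ +0.188877 + 0.02240095 = +0.21127795
ΔP ≈ 132.92 × (+0.21127795) = +28.083065114.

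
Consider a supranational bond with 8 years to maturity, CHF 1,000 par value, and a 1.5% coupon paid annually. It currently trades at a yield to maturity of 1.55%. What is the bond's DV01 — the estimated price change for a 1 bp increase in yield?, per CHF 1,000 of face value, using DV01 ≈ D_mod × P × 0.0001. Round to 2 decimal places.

Periodic yield y = 0.0155.
  t   CF        PV=CF/(1+0.0155)^t    t·PV
  1        15.00        14.7710        14.7710
  2        15.00        14.5456        29.0912
  3        15.00        14.3236        42.9707
  4        15.00        14.1049        56.4198
  5        15.00        13.8897        69.4483
  6        15.00        13.6777        82.0659
  7        15.00        13.4689        94.2822
  8     1,015.00       897.4838     7,179.8704
  Σ                    996.2652     7,568.9197
P = 996.2652; D_Mac = 7.59729 yrs; D_mod = 7.48133 yrs.
DV01 ≈ 7.48133 × 996.2652 × 0.0001 = 0.745339.

CHF 0.75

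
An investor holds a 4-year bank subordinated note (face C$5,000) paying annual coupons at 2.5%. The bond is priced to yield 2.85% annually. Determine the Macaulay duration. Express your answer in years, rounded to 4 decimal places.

3.8549 years

Periodic yield y = 0.0285. Discount each cash flow and weight by its year:
  t   CF        PV=CF/(1+0.0285)^t    t·PV
  1       125.00       121.5362       121.5362
  2       125.00       118.1684       236.3368
  3       125.00       114.8939       344.6818
  4     5,125.00     4,580.1182    18,320.4728
  Σ                  4,934.7168    19,023.0277
Price P = Σ PV = 4,934.7168.
Macaulay duration = Σ(t·PV) / P = 19,023.0277 / 4,934.7168 = 3.85494 years.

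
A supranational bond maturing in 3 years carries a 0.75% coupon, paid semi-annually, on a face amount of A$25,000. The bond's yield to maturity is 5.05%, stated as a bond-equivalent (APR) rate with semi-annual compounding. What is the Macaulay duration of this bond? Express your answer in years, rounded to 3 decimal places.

Periodic yield y = 0.02525. Discount each cash flow and weight by its period:
  t   CF        PV=CF/(1+0.02525)^t    t·PV
  1        93.75        91.4411        91.4411
  2        93.75        89.1891       178.3782
  3        93.75        86.9925       260.9776
  4        93.75        84.8501       339.4002
  5        93.75        82.7604       413.8018
  6    25,093.75    21,606.6232   129,639.7395
  Σ                 22,041.8564   130,923.7384
Price P = Σ PV = 22,041.8564.
Macaulay duration = Σ(t·PV) / P = 130,923.7384 / 22,041.8564 = 5.93978 half-year periods.
In years: 5.93978 / 2 = 2.96989 years.

2.970 years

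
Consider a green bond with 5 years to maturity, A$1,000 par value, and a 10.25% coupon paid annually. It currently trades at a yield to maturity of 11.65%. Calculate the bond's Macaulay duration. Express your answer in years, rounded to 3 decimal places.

4.128 years

Periodic yield y = 0.1165. Discount each cash flow and weight by its year:
  t   CF        PV=CF/(1+0.1165)^t    t·PV
  1       102.50        91.8047        91.8047
  2       102.50        82.2255       164.4510
  3       102.50        73.6457       220.9372
  4       102.50        65.9613       263.8450
  5     1,102.50       635.4552     3,177.2762
  Σ                    949.0925     3,918.3142
Price P = Σ PV = 949.0925.
Macaulay duration = Σ(t·PV) / P = 3,918.3142 / 949.0925 = 4.12849 years.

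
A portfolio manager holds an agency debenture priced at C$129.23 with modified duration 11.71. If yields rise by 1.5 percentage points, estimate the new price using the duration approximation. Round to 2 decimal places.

C$106.53

Duration approximation: ΔP/P ≈ -D_mod · Δy = -11.71 × (+0.015) = -0.175650.
New price ≈ 129.23 × (1 - 0.175650) = 106.5307505.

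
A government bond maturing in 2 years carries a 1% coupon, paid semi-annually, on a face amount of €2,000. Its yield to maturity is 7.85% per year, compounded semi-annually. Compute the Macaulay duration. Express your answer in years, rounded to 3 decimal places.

Periodic yield y = 0.03925. Discount each cash flow and weight by its period:
  t   CF        PV=CF/(1+0.03925)^t    t·PV
  1        10.00         9.6223         9.6223
  2        10.00         9.2589        18.5178
  3        10.00         8.9092        26.7277
  4     2,010.00     1,723.1216     6,892.4864
  Σ                  1,750.9121     6,947.3542
Price P = Σ PV = 1,750.9121.
Macaulay duration = Σ(t·PV) / P = 6,947.3542 / 1,750.9121 = 3.96785 half-year periods.
In years: 3.96785 / 2 = 1.98392 years.

1.984 years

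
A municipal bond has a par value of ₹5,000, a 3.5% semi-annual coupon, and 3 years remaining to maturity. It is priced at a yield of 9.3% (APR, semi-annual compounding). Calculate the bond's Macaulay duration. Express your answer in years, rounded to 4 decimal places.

Periodic yield y = 0.0465. Discount each cash flow and weight by its period:
  t   CF        PV=CF/(1+0.0465)^t    t·PV
  1        87.50        83.6120        83.6120
  2        87.50        79.8968       159.7937
  3        87.50        76.3467       229.0401
  4        87.50        72.9543       291.8174
  5        87.50        69.7127       348.5635
  6     5,087.50     3,873.1920    23,239.1520
  Σ                  4,255.7146    24,351.9787
Price P = Σ PV = 4,255.7146.
Macaulay duration = Σ(t·PV) / P = 24,351.9787 / 4,255.7146 = 5.72218 half-year periods.
In years: 5.72218 / 2 = 2.86109 years.

2.8611 years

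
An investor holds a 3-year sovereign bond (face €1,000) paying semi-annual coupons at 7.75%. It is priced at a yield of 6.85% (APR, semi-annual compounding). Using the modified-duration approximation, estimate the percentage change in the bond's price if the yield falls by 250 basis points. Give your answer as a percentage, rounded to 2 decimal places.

Periodic yield y = 0.03425. Modified duration first:
  t   CF        PV=CF/(1+0.03425)^t    t·PV
  1        38.75        37.4668        37.4668
  2        38.75        36.2260        72.4520
  3        38.75        35.0264       105.0791
  4        38.75        33.8664       135.4658
  5        38.75        32.7449       163.7246
  6     1,038.75       848.7071     5,092.2429
  Σ                  1,024.0377     5,606.4312
P = 1,024.0377; D_Mac = 5.47483 half-year periods = 2.73741 yrs; D_mod = 2.73741/(1+0.03425) = 2.64676 yrs.
ΔP/P ≈ -D_mod · Δy = -2.64676 × (-0.025) = +0.066169 = +6.6169%.

+6.62%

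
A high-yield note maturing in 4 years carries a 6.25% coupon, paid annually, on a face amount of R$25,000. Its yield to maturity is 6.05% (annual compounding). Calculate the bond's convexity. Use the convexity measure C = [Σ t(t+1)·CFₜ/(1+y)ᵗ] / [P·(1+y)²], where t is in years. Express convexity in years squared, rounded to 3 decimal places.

With y = 0.0605:
  t   CF        PV=CF/(1+0.0605)^t    t·PV        t(t+1)·PV
  1     1,562.50     1,473.3616     1,473.3616       2,946.7232
  2     1,562.50     1,389.3085     2,778.6169       8,335.8508
  3     1,562.50     1,310.0504     3,930.1512      15,720.6049
  4    26,562.50    21,000.3366    84,001.3464     420,006.7322
  Σ                 25,173.0571    92,183.4762     447,009.9111
P = 25,173.0571.
Convexity = Σ t(t+1)·PV / [P·(1+y)²] = 447,009.9111 / (25,173.0571 × 1.124660) = 15.78919.

15.789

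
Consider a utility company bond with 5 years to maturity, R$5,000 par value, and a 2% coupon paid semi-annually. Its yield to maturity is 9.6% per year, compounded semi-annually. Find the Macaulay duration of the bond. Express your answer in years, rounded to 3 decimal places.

4.729 years

Periodic yield y = 0.048. Discount each cash flow and weight by its period:
  t   CF        PV=CF/(1+0.048)^t    t·PV
  1        50.00        47.7099        47.7099
  2        50.00        45.5247        91.0495
  3        50.00        43.4396       130.3189
  4        50.00        41.4500       165.8001
  5        50.00        39.5516       197.7578
  6        50.00        37.7400       226.4402
  7        50.00        36.0115       252.0804
  8        50.00        34.3621       274.8968
  9        50.00        32.7883       295.0944
  10    5,050.00     3,159.9379    31,599.3793
  Σ                  3,518.5157    33,280.5273
Price P = Σ PV = 3,518.5157.
Macaulay duration = Σ(t·PV) / P = 33,280.5273 / 3,518.5157 = 9.45868 half-year periods.
In years: 9.45868 / 2 = 4.72934 years.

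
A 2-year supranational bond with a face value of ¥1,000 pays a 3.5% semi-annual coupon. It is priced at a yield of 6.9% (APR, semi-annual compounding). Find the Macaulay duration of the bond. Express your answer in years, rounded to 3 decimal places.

1.947 years

Periodic yield y = 0.0345. Discount each cash flow and weight by its period:
  t   CF        PV=CF/(1+0.0345)^t    t·PV
  1        17.50        16.9164        16.9164
  2        17.50        16.3522        32.7045
  3        17.50        15.8069        47.4207
  4     1,017.50       888.4080     3,553.6318
  Σ                    937.4835     3,650.6733
Price P = Σ PV = 937.4835.
Macaulay duration = Σ(t·PV) / P = 3,650.6733 / 937.4835 = 3.89412 half-year periods.
In years: 3.89412 / 2 = 1.94706 years.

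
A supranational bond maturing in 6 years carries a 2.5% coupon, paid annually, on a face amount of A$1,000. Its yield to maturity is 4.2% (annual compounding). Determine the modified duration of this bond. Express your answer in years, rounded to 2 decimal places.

5.40 years

Periodic yield y = 0.042. First find Macaulay duration:
  t   CF        PV=CF/(1+0.042)^t    t·PV
  1        25.00        23.9923        23.9923
  2        25.00        23.0253        46.0505
  3        25.00        22.0972        66.2915
  4        25.00        21.2065        84.8260
  5        25.00        20.3517       101.7587
  6     1,025.00       800.7880     4,804.7279
  Σ                    911.4610     5,127.6470
P = 911.4610; Macaulay duration = 5,127.6470 / 911.4610 = 5.62574 years.
Modified duration = D_Mac / (1 + y) = 5.62574 / 1.042 = 5.39899 years.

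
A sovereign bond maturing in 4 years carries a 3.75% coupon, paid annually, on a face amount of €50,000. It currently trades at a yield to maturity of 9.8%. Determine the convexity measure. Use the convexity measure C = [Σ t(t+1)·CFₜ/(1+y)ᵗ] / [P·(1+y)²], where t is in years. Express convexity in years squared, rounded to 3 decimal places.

15.277

With y = 0.098:
  t   CF        PV=CF/(1+0.098)^t    t·PV        t(t+1)·PV
  1     1,875.00     1,707.6503     1,707.6503       3,415.3005
  2     1,875.00     1,555.2370     3,110.4741       9,331.4223
  3     1,875.00     1,416.4272     4,249.2815      16,997.1262
  4    51,875.00    35,690.1809   142,760.7236     713,803.6180
  Σ                 40,369.4954   151,828.1295     743,547.4670
P = 40,369.4954.
Convexity = Σ t(t+1)·PV / [P·(1+y)²] = 743,547.4670 / (40,369.4954 × 1.205604) = 15.27744.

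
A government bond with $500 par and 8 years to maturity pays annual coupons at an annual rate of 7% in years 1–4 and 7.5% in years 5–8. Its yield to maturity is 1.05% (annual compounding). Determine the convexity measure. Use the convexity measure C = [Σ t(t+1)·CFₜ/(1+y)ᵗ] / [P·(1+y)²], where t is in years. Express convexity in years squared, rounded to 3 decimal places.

55.117

With y = 0.0105:
  t   CF        PV=CF/(1+0.0105)^t    t·PV        t(t+1)·PV
  1        35.00        34.6363        34.6363          69.2726
  2        35.00        34.2764        68.5528         205.6585
  3        35.00        33.9203       101.7608         407.0430
  4        35.00        33.5678       134.2712         671.3558
  5        37.50        35.5918       177.9589       1,067.7533
  6        37.50        35.2219       211.3317       1,479.3218
  7        37.50        34.8560       243.9917       1,951.9337
  8       537.50       494.4108     3,955.2862      35,597.5757
  Σ                    736.4812     4,927.7896      41,449.9146
P = 736.4812.
Convexity = Σ t(t+1)·PV / [P·(1+y)²] = 41,449.9146 / (736.4812 × 1.021110) = 55.11748.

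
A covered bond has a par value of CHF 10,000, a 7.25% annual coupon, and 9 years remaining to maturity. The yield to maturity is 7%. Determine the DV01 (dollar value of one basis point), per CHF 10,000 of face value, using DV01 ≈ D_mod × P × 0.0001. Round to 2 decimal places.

Periodic yield y = 0.07.
  t   CF        PV=CF/(1+0.07)^t    t·PV
  1       725.00       677.5701       677.5701
  2       725.00       633.2431     1,266.4862
  3       725.00       591.8160     1,775.4479
  4       725.00       553.0990     2,212.3961
  5       725.00       516.9150     2,584.5749
  6       725.00       483.0981     2,898.5887
  7       725.00       451.4936     3,160.4549
  8       725.00       421.9566     3,375.6528
  9    10,725.00     5,833.6894    52,503.2045
  Σ                 10,162.8808    70,454.3761
P = 10,162.8808; D_Mac = 6.93252 yrs; D_mod = 6.47899 yrs.
DV01 ≈ 6.47899 × 10,162.8808 × 0.0001 = 6.584521.

CHF 6.58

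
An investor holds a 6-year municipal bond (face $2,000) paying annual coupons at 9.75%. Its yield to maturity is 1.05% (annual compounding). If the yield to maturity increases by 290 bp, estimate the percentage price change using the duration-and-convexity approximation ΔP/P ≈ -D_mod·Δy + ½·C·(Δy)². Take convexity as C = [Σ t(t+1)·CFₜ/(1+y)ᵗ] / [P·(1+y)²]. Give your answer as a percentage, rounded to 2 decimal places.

-13.13%

With y = 0.0105:
  t   CF        PV=CF/(1+0.0105)^t    t·PV        t(t+1)·PV
  1       195.00       192.9738       192.9738         385.9476
  2       195.00       190.9686       381.9372       1,145.8116
  3       195.00       188.9843       566.9528       2,267.8112
  4       195.00       187.0206       748.0822       3,740.4111
  5       195.00       185.0772       925.3862       5,552.3173
  6     2,195.00     2,061.6580    12,369.9478      86,589.6348
  Σ                  3,006.6824    15,185.2801      99,681.9336
P = 3,006.6824; D_Mac = 5.05051 yrs; D_mod = 4.99803 yrs; C = 32.46805.
Duration effect: -4.99803 × (+0.029) = -0.144943
Convexity effect: 0.5 × 32.46805 × (0.029)² = +0.0136528
ΔP/P ≈ -0.144943 + 0.0136528 = -0.131290 = -13.1290%.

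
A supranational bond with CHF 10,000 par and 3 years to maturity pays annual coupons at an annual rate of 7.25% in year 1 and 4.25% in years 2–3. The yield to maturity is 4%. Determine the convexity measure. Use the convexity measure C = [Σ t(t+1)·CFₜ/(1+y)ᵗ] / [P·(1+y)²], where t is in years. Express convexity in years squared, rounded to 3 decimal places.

With y = 0.04:
  t   CF        PV=CF/(1+0.04)^t    t·PV        t(t+1)·PV
  1       725.00       697.1154       697.1154       1,394.2308
  2       425.00       392.9364       785.8728       2,357.6183
  3    10,425.00     9,267.7870    27,803.3611     111,213.4445
  Σ                 10,357.8388    29,286.3493     114,965.2936
P = 10,357.8388.
Convexity = Σ t(t+1)·PV / [P·(1+y)²] = 114,965.2936 / (10,357.8388 × 1.081600) = 10.26197.

10.262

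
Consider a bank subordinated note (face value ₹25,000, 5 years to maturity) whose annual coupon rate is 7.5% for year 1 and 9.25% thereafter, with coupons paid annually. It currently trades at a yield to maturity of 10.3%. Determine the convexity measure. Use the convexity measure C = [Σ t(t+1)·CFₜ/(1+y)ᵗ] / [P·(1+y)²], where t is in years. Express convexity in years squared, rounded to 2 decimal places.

With y = 0.103:
  t   CF        PV=CF/(1+0.103)^t    t·PV        t(t+1)·PV
  1     1,875.00     1,699.9093     1,699.9093       3,399.8187
  2     2,312.50     1,900.7750     3,801.5500      11,404.6501
  3     2,312.50     1,723.2774     5,169.8323      20,679.3294
  4     2,312.50     1,562.3549     6,249.4196      31,247.0978
  5    27,312.50    16,729.5359    83,647.6793     501,886.0757
  Σ                 23,615.8526   100,568.3906     568,616.9717
P = 23,615.8526.
Convexity = Σ t(t+1)·PV / [P·(1+y)²] = 568,616.9717 / (23,615.8526 × 1.216609) = 19.79088.

19.79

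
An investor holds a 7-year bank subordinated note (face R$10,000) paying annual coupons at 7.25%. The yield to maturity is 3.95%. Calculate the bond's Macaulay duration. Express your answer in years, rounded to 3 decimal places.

5.852 years

Periodic yield y = 0.0395. Discount each cash flow and weight by its year:
  t   CF        PV=CF/(1+0.0395)^t    t·PV
  1       725.00       697.4507       697.4507
  2       725.00       670.9482     1,341.8965
  3       725.00       645.4529     1,936.3586
  4       725.00       620.9263     2,483.7051
  5       725.00       597.3317     2,986.6583
  6       725.00       574.6336     3,447.8018
  7    10,725.00     8,177.5997    57,243.1976
  Σ                 11,984.3430    70,137.0685
Price P = Σ PV = 11,984.3430.
Macaulay duration = Σ(t·PV) / P = 70,137.0685 / 11,984.3430 = 5.85239 years.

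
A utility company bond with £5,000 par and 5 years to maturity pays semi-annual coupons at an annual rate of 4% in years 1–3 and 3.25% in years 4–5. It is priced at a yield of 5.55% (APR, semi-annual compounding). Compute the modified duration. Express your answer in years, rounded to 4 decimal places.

4.4440 years

Periodic yield y = 0.02775. First find Macaulay duration:
  t   CF        PV=CF/(1+0.02775)^t    t·PV
  1       100.00        97.2999        97.2999
  2       100.00        94.6728       189.3455
  3       100.00        92.1165       276.3496
  4       100.00        89.6293       358.5172
  5       100.00        87.2093       436.0463
  6       100.00        84.8545       509.1272
  7        81.25        67.0828       469.5794
  8        81.25        65.2715       522.1719
  9        81.25        63.5091       571.5820
  10    5,081.25     3,864.5213    38,645.2133
  Σ                  4,606.1670    42,075.2323
P = 4,606.1670; Macaulay duration = 42,075.2323 / 4,606.1670 = 9.13454 half-year periods = 4.56727 years.
Modified duration = D_Mac / (1 + y) = 4.56727 / 1.02775 = 4.44395 years.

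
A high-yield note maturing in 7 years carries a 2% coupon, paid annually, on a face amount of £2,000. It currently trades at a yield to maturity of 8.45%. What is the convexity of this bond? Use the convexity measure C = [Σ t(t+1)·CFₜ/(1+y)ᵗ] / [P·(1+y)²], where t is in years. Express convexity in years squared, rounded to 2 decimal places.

43.07

With y = 0.0845:
  t   CF        PV=CF/(1+0.0845)^t    t·PV        t(t+1)·PV
  1        40.00        36.8834        36.8834          73.7667
  2        40.00        34.0095        68.0191         204.0573
  3        40.00        31.3597        94.0790         376.3159
  4        40.00        28.9162       115.6649         578.3247
  5        40.00        26.6632       133.3160         799.8959
  6        40.00        24.5857       147.5142       1,032.5996
  7     2,040.00     1,156.1742     8,093.2194      64,745.7551
  Σ                  1,338.5919     8,688.6960      67,810.7152
P = 1,338.5919.
Convexity = Σ t(t+1)·PV / [P·(1+y)²] = 67,810.7152 / (1,338.5919 × 1.176140) = 43.07160.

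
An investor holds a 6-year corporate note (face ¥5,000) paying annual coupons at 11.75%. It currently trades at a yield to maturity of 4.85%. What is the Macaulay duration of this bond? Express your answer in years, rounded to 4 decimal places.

4.8307 years

Periodic yield y = 0.0485. Discount each cash flow and weight by its year:
  t   CF        PV=CF/(1+0.0485)^t    t·PV
  1       587.50       560.3243       560.3243
  2       587.50       534.4056     1,068.8112
  3       587.50       509.6858     1,529.0575
  4       587.50       486.1095     1,944.4381
  5       587.50       463.6238     2,318.1189
  6     5,587.50     4,205.3963    25,232.3777
  Σ                  6,759.5453    32,653.1277
Price P = Σ PV = 6,759.5453.
Macaulay duration = Σ(t·PV) / P = 32,653.1277 / 6,759.5453 = 4.83067 years.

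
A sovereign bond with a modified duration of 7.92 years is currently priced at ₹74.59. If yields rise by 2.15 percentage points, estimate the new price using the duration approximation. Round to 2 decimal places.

₹61.89

Duration approximation: ΔP/P ≈ -D_mod · Δy = -7.92 × (+0.0215) = -0.170280.
New price ≈ 74.59 × (1 - 0.170280) = 61.8888148.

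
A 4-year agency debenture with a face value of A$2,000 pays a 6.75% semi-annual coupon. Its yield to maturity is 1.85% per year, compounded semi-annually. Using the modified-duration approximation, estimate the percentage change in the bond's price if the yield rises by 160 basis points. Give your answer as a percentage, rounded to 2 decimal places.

Periodic yield y = 0.00925. Modified duration first:
  t   CF        PV=CF/(1+0.00925)^t    t·PV
  1        67.50        66.8813        66.8813
  2        67.50        66.2684       132.5367
  3        67.50        65.6610       196.9830
  4        67.50        65.0592       260.2368
  5        67.50        64.4629       322.3146
  6        67.50        63.8721       383.2326
  7        67.50        63.2867       443.0069
  8     2,067.50     1,920.6819    15,365.4555
  Σ                  2,376.1736    17,170.6476
P = 2,376.1736; D_Mac = 7.22618 half-year periods = 3.61309 yrs; D_mod = 3.61309/(1+0.00925) = 3.57997 yrs.
ΔP/P ≈ -D_mod · Δy = -3.57997 × (+0.016) = -0.057280 = -5.7280%.

-5.73%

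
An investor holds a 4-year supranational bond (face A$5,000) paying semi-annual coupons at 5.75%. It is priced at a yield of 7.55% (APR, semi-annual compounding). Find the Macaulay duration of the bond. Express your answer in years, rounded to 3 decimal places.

Periodic yield y = 0.03775. Discount each cash flow and weight by its period:
  t   CF        PV=CF/(1+0.03775)^t    t·PV
  1       143.75       138.5208       138.5208
  2       143.75       133.4819       266.9638
  3       143.75       128.6263       385.8788
  4       143.75       123.9472       495.7890
  5       143.75       119.4384       597.1922
  6       143.75       115.0937       690.5620
  7       143.75       110.9069       776.3485
  8     5,143.75     3,824.1764    30,593.4111
  Σ                  4,694.1917    33,944.6662
Price P = Σ PV = 4,694.1917.
Macaulay duration = Σ(t·PV) / P = 33,944.6662 / 4,694.1917 = 7.23121 half-year periods.
In years: 7.23121 / 2 = 3.61560 years.

3.616 years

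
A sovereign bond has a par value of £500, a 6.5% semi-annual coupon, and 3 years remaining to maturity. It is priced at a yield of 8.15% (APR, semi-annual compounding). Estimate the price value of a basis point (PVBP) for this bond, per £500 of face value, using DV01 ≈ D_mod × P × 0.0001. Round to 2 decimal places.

£0.13

Periodic yield y = 0.04075.
  t   CF        PV=CF/(1+0.04075)^t    t·PV
  1        16.25        15.6137        15.6137
  2        16.25        15.0024        30.0048
  3        16.25        14.4150        43.2449
  4        16.25        13.8506        55.4023
  5        16.25        13.3083        66.5413
  6       516.25       406.2389     2,437.4336
  Σ                    478.4289     2,648.2407
P = 478.4289; D_Mac = 5.53529 half-year periods = 2.76764 yrs; D_mod = 2.65928 yrs.
DV01 ≈ 2.65928 × 478.4289 × 0.0001 = 0.127228.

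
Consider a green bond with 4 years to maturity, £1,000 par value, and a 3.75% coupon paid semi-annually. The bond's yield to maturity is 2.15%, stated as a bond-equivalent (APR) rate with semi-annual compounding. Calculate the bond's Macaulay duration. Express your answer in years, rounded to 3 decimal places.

Periodic yield y = 0.01075. Discount each cash flow and weight by its period:
  t   CF        PV=CF/(1+0.01075)^t    t·PV
  1        18.75        18.5506        18.5506
  2        18.75        18.3533        36.7066
  3        18.75        18.1581        54.4743
  4        18.75        17.9650        71.8598
  5        18.75        17.7739        88.8695
  6        18.75        17.5849       105.5091
  7        18.75        17.3978       121.7848
  8     1,018.75       935.2283     7,481.8261
  Σ                  1,061.0117     7,979.5807
Price P = Σ PV = 1,061.0117.
Macaulay duration = Σ(t·PV) / P = 7,979.5807 / 1,061.0117 = 7.52073 half-year periods.
In years: 7.52073 / 2 = 3.76036 years.

3.760 years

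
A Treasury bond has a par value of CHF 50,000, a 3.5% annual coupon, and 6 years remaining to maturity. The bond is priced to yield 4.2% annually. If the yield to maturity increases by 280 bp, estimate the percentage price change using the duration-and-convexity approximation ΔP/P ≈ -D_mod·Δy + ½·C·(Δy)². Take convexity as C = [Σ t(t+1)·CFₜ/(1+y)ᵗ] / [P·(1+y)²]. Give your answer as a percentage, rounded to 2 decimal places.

With y = 0.042:
  t   CF        PV=CF/(1+0.042)^t    t·PV        t(t+1)·PV
  1     1,750.00     1,679.4626     1,679.4626       3,358.9251
  2     1,750.00     1,611.7683     3,223.5366       9,670.6098
  3     1,750.00     1,546.8026     4,640.4078      18,561.6311
  4     1,750.00     1,484.4555     5,937.8219      29,689.1093
  5     1,750.00     1,424.6214     7,123.1068      42,738.6410
  6    51,750.00    40,430.0278   242,580.1670   1,698,061.1691
  Σ                 48,177.1381   265,184.5027   1,802,080.0855
P = 48,177.1381; D_Mac = 5.50436 yrs; D_mod = 5.28250 yrs; C = 34.45067.
Duration effect: -5.28250 × (+0.028) = -0.147910
Convexity effect: 0.5 × 34.45067 × (0.028)² = +0.0135047
ΔP/P ≈ -0.147910 + 0.0135047 = -0.134405 = -13.4405%.

-13.44%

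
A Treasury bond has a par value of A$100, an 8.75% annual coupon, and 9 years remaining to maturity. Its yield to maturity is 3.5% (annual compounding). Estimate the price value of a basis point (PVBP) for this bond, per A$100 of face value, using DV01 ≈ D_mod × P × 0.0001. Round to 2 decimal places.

A$0.09

Periodic yield y = 0.035.
  t   CF        PV=CF/(1+0.035)^t    t·PV
  1         8.75         8.4541         8.4541
  2         8.75         8.1682        16.3364
  3         8.75         7.8920        23.6760
  4         8.75         7.6251        30.5005
  5         8.75         7.3673        36.8363
  6         8.75         7.1181        42.7088
  7         8.75         6.8774        48.1419
  8         8.75         6.6449        53.1588
  9       108.75        79.7932       718.1392
  Σ                    139.9404       977.9521
P = 139.9404; D_Mac = 6.98835 yrs; D_mod = 6.75203 yrs.
DV01 ≈ 6.75203 × 139.9404 × 0.0001 = 0.094488.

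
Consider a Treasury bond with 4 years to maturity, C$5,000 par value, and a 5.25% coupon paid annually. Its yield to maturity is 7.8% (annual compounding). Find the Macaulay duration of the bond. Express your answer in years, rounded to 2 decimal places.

Periodic yield y = 0.078. Discount each cash flow and weight by its year:
  t   CF        PV=CF/(1+0.078)^t    t·PV
  1       262.50       243.5065       243.5065
  2       262.50       225.8873       451.7746
  3       262.50       209.5429       628.6288
  4     5,262.50     3,896.8803    15,587.5212
  Σ                  4,575.8170    16,911.4311
Price P = Σ PV = 4,575.8170.
Macaulay duration = Σ(t·PV) / P = 16,911.4311 / 4,575.8170 = 3.69583 years.

3.70 years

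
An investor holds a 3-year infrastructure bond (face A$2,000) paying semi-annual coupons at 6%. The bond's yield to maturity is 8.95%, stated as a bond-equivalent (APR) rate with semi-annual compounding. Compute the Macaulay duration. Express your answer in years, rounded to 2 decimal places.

Periodic yield y = 0.04475. Discount each cash flow and weight by its period:
  t   CF        PV=CF/(1+0.04475)^t    t·PV
  1        60.00        57.4300        57.4300
  2        60.00        54.9701       109.9402
  3        60.00        52.6155       157.8466
  4        60.00        50.3619       201.4474
  5        60.00        48.2047       241.0235
  6     2,060.00     1,584.1377     9,504.8265
  Σ                  1,847.7199    10,272.5142
Price P = Σ PV = 1,847.7199.
Macaulay duration = Σ(t·PV) / P = 10,272.5142 / 1,847.7199 = 5.55956 half-year periods.
In years: 5.55956 / 2 = 2.77978 years.

2.78 years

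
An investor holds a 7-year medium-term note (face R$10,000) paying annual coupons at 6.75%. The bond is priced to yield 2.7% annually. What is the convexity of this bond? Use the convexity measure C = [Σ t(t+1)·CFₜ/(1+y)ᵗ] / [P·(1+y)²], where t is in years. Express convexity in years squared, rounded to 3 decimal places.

42.507

With y = 0.027:
  t   CF        PV=CF/(1+0.027)^t    t·PV        t(t+1)·PV
  1       675.00       657.2541       657.2541       1,314.5083
  2       675.00       639.9748     1,279.9496       3,839.8489
  3       675.00       623.1498     1,869.4493       7,477.7973
  4       675.00       606.7671     2,427.0683      12,135.3413
  5       675.00       590.8151     2,954.0753      17,724.4517
  6       675.00       575.2824     3,451.6946      24,161.8621
  7    10,675.00     8,858.7976    62,011.5831     496,092.6647
  Σ                 12,552.0409    74,651.0743     562,746.4743
P = 12,552.0409.
Convexity = Σ t(t+1)·PV / [P·(1+y)²] = 562,746.4743 / (12,552.0409 × 1.054729) = 42.50672.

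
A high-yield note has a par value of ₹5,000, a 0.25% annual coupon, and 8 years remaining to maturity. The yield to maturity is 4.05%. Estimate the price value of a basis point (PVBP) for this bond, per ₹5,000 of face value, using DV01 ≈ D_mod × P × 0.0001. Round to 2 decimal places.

₹2.83

Periodic yield y = 0.0405.
  t   CF        PV=CF/(1+0.0405)^t    t·PV
  1        12.50        12.0135        12.0135
  2        12.50        11.5458        23.0917
  3        12.50        11.0964        33.2893
  4        12.50        10.6645        42.6581
  5        12.50        10.2494        51.2471
  6        12.50         9.8505        59.1029
  7        12.50         9.4671        66.2695
  8     5,012.50     3,648.5282    29,188.2257
  Σ                  3,723.4155    29,475.8978
P = 3,723.4155; D_Mac = 7.91636 yrs; D_mod = 7.60823 yrs.
DV01 ≈ 7.60823 × 3,723.4155 × 0.0001 = 2.832859.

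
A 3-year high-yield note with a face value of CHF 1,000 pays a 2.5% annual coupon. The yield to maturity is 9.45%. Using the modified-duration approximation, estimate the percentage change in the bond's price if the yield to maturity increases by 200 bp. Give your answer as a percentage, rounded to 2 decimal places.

Periodic yield y = 0.0945. Modified duration first:
  t   CF        PV=CF/(1+0.0945)^t    t·PV
  1        25.00        22.8415        22.8415
  2        25.00        20.8693        41.7387
  3     1,025.00       781.7656     2,345.2969
  Σ                    825.4764     2,409.8770
P = 825.4764; D_Mac = 2.91938 yrs; D_mod = 2.91938/(1+0.0945) = 2.66732 yrs.
ΔP/P ≈ -D_mod · Δy = -2.66732 × (+0.02) = -0.053346 = -5.3346%.

-5.33%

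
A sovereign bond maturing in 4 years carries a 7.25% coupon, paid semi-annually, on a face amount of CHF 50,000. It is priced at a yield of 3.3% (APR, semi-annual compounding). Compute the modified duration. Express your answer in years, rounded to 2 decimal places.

3.52 years

Periodic yield y = 0.0165. First find Macaulay duration:
  t   CF        PV=CF/(1+0.0165)^t    t·PV
  1     1,812.50     1,783.0792     1,783.0792
  2     1,812.50     1,754.1360     3,508.2719
  3     1,812.50     1,725.6625     5,176.9876
  4     1,812.50     1,697.6513     6,790.6051
  5     1,812.50     1,670.0947     8,350.4735
  6     1,812.50     1,642.9854     9,857.9127
  7     1,812.50     1,616.3162    11,314.2136
  8    51,812.50    45,454.3534   363,634.8271
  Σ                 57,344.2787   410,416.3707
P = 57,344.2787; Macaulay duration = 410,416.3707 / 57,344.2787 = 7.15706 half-year periods = 3.57853 years.
Modified duration = D_Mac / (1 + y) = 3.57853 / 1.0165 = 3.52044 years.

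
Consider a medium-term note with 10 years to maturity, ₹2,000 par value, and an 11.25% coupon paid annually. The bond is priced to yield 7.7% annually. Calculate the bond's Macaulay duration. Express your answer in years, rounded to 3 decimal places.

6.853 years

Periodic yield y = 0.077. Discount each cash flow and weight by its year:
  t   CF        PV=CF/(1+0.077)^t    t·PV
  1       225.00       208.9136       208.9136
  2       225.00       193.9774       387.9548
  3       225.00       180.1090       540.3270
  4       225.00       167.2321       668.9285
  5       225.00       155.2759       776.3794
  6       225.00       144.1744       865.0467
  7       225.00       133.8667       937.0670
  8       225.00       124.2959       994.3674
  9       225.00       115.4094     1,038.6846
  10    2,225.00     1,059.6757    10,596.7572
  Σ                  2,482.9302    17,014.4262
Price P = Σ PV = 2,482.9302.
Macaulay duration = Σ(t·PV) / P = 17,014.4262 / 2,482.9302 = 6.85256 years.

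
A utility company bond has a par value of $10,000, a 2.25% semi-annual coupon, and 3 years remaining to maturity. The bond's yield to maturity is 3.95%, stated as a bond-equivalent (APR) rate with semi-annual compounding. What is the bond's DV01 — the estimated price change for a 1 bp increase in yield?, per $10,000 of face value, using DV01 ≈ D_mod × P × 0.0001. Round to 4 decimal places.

$2.7226

Periodic yield y = 0.01975.
  t   CF        PV=CF/(1+0.01975)^t    t·PV
  1       112.50       110.3212       110.3212
  2       112.50       108.1845       216.3690
  3       112.50       106.0893       318.2678
  4       112.50       104.0346       416.1383
  5       112.50       102.0197       510.0984
  6    10,112.50     8,992.8272    53,956.9635
  Σ                  9,523.4764    55,528.1581
P = 9,523.4764; D_Mac = 5.83066 half-year periods = 2.91533 yrs; D_mod = 2.85887 yrs.
DV01 ≈ 2.85887 × 9,523.4764 × 0.0001 = 2.722636.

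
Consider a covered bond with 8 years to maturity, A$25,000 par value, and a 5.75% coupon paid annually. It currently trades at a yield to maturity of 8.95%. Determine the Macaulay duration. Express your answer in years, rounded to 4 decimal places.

6.4702 years

Periodic yield y = 0.0895. Discount each cash flow and weight by its year:
  t   CF        PV=CF/(1+0.0895)^t    t·PV
  1     1,437.50     1,319.4126     1,319.4126
  2     1,437.50     1,211.0258     2,422.0515
  3     1,437.50     1,111.5427     3,334.6281
  4     1,437.50     1,020.2319     4,080.9278
  5     1,437.50       936.4222     4,682.1108
  6     1,437.50       859.4972     5,156.9830
  7     1,437.50       788.8914     5,522.2397
  8    26,437.50    13,316.8807   106,535.0453
  Σ                 20,563.9043   133,053.3987
Price P = Σ PV = 20,563.9043.
Macaulay duration = Σ(t·PV) / P = 133,053.3987 / 20,563.9043 = 6.47024 years.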